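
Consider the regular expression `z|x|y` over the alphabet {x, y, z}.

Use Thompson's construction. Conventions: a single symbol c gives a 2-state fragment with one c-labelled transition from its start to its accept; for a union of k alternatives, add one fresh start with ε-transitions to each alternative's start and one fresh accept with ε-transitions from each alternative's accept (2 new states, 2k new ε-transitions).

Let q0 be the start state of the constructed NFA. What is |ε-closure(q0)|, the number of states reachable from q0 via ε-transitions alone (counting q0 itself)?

4

Compute the ε-closure size of each fragment's start state recursively; a symbol fragment's start has no outgoing ε-edge, so its closure is just itself (size 1).
  z|x|y → C = 1 + 1 + 1 + 1 = 4 (the new accept is not ε-reachable since no branch accepts ε)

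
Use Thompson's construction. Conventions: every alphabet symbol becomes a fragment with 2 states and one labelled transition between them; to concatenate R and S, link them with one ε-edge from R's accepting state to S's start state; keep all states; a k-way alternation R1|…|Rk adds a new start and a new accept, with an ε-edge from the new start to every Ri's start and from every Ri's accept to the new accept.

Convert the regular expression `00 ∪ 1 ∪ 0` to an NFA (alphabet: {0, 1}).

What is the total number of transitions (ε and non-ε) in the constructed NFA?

11

Recursing over subexpressions:
Each of the 4 symbol leaves contributes 1 transition (1 symbol, 0 ε).
  00 = 3 transitions (2 symbol, 1 ε)
  00 ∪ 1 ∪ 0 = 11 transitions (4 symbol, 7 ε)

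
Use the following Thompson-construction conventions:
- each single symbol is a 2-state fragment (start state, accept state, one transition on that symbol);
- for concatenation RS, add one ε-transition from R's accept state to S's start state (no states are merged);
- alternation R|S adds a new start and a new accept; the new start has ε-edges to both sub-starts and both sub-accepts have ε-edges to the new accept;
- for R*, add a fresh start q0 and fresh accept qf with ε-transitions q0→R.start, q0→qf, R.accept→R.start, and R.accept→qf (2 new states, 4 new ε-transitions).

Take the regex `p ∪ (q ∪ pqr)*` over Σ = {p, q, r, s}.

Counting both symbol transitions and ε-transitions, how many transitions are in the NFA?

19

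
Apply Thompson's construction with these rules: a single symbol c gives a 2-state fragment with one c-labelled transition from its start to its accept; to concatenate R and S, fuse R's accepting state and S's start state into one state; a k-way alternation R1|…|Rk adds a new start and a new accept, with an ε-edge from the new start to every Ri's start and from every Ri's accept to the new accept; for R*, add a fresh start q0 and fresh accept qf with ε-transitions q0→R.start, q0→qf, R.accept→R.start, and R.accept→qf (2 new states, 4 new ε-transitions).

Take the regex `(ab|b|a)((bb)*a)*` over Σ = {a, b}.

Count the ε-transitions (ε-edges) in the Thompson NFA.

14

By structural recursion:
Each of the 7 symbol leaves contributes 0 ε-transitions.
  ab = 0 ε-transitions
  ab|b|a = 6 ε-transitions
  bb = 0 ε-transitions
  (bb)* = 4 ε-transitions
  (bb)*a = 4 ε-transitions
  ((bb)*a)* = 8 ε-transitions
  (ab|b|a)((bb)*a)* = 14 ε-transitions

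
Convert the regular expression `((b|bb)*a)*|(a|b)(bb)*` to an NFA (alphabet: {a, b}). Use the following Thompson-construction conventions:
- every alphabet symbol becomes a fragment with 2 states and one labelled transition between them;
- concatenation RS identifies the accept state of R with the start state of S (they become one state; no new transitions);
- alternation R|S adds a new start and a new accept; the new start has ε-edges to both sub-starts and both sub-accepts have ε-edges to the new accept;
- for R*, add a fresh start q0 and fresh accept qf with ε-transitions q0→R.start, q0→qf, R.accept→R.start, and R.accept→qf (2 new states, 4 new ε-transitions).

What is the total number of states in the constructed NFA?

24

Recursing over subexpressions:
Each of the 8 symbol leaves contributes a 2-state fragment.
  bb : 3 states
  b|bb : 7 states
  (b|bb)* : 9 states
  (b|bb)*a : 10 states
  ((b|bb)*a)* : 12 states
  a|b : 6 states
  bb : 3 states
  (bb)* : 5 states
  (a|b)(bb)* : 10 states
  ((b|bb)*a)*|(a|b)(bb)* : 24 states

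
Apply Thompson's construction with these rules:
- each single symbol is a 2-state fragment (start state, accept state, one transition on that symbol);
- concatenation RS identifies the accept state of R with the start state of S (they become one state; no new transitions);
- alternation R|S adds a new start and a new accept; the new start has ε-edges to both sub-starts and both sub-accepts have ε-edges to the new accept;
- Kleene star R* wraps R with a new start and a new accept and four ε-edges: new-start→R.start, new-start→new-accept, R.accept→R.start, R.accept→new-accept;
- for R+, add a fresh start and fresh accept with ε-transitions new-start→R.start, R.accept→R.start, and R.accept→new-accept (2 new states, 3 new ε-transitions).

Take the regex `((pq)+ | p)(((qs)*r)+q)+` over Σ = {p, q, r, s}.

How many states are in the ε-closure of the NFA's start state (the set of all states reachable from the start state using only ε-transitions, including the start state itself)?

Let C(F) = |ε-closure(F.start)| within fragment F, and note whether F accepts ε. Symbol fragments have C = 1 and do not accept ε. Then:
  pq → |closure| equals the left operand's closure size = 1 (its accept is not ε-reachable, so the closure stops there)
  (pq)+ → |closure| = 1 + 1 = 2 (the body doesn't accept ε, so the new accept is not reached)
  (pq)+ | p → |closure| = 1 + 2 + 1 = 4 (the new accept is not ε-reachable since no branch accepts ε)
  qs → same as the first factor's closure: |closure| = 1
  (qs)* → the star's fresh start ε-reaches both the body's start and the fresh accept: |closure| = 2 + 1 = 3
  (qs)*r → the left operand accepts ε, so the closure extends into the next operand (the shared merged state is already counted); |closure| = 3 + (1−1) = 3
  ((qs)*r)+ → |closure| = 1 + 3 = 4 (the body doesn't accept ε, so the new accept is not reached)
  ((qs)*r)+q → same as the first factor's closure: |closure| = 4
  (((qs)*r)+q)+ → new start ε-reaches only the body's start; the new accept needs a symbol first: |closure| = 1 + 4 = 5
  ((pq)+ | p)(((qs)*r)+q)+ → |closure| equals the left operand's closure size = 4 (its accept is not ε-reachable, so the closure stops there)

4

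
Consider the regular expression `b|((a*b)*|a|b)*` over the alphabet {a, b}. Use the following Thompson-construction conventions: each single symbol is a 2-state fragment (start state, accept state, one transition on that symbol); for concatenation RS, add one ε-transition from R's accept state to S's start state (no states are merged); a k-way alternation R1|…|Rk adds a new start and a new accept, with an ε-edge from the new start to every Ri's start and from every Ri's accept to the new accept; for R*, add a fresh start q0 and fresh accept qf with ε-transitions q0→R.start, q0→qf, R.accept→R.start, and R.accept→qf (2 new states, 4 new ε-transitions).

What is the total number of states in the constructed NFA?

Building bottom-up:
Each of the 5 symbol leaves contributes a 2-state fragment.
  a* — 4 states
  a*b — 6 states
  (a*b)* — 8 states
  (a*b)*|a|b — 14 states
  ((a*b)*|a|b)* — 16 states
  b|((a*b)*|a|b)* — 20 states

20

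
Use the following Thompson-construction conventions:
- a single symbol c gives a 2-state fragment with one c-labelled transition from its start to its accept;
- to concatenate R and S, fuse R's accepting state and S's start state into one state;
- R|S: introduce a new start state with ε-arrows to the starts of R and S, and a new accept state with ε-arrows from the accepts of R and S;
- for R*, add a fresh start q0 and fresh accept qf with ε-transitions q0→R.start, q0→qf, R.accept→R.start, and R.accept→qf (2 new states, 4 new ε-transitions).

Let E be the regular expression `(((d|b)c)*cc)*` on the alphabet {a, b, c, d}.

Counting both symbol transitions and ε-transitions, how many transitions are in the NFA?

17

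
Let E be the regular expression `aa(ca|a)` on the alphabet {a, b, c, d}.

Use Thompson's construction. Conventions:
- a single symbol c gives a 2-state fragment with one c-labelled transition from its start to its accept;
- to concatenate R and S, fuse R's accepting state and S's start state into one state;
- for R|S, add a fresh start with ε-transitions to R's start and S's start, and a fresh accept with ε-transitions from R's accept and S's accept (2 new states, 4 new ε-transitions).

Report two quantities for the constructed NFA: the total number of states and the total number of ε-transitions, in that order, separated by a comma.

9, 4

By structural recursion:
Each of the 5 symbol leaves contributes 2 states and 0 ε-transitions.
  ca = 3 states, 0 ε-transitions
  ca|a = 7 states, 4 ε-transitions
  aa(ca|a) = 9 states, 4 ε-transitions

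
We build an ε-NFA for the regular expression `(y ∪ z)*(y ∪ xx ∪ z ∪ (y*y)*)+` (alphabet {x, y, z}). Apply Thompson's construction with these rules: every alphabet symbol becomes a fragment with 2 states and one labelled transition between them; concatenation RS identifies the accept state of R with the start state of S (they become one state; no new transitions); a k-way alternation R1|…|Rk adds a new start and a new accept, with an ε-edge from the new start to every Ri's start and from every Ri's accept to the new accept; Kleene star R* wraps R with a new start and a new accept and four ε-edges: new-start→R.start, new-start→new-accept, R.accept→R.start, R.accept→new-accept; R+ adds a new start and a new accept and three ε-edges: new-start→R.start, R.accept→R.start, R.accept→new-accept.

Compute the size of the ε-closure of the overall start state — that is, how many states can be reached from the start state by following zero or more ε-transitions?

Compute the ε-closure size of each fragment's start state recursively; a symbol fragment's start has no outgoing ε-edge, so its closure is just itself (size 1).
  y ∪ z → new start ε-reaches every alternative's start; none of them accept ε, so the new accept is not reached: C = 1 + 1 + 1 = 3
  (y ∪ z)* → new start has ε-edges to the inner start and to the new accept, so C = 2 + 3 = 5
  xx → same as the first factor's closure: C = 1
  y* → C = 1 (new start) + 1 (body) + 1 (new accept) = 3
  y*y → the left operand accepts ε, so the closure extends into the next operand (the shared merged state is already counted); C = 3 + (1−1) = 3
  (y*y)* → C = 1 (new start) + 3 (body) + 1 (new accept) = 5
  y ∪ xx ∪ z ∪ (y*y)* → C = 1 (new start) + (1 + 1 + 1 + 5) + 1 (new accept, since some branch ε-reaches its own accept) = 10
  (y ∪ xx ∪ z ∪ (y*y)*)+ → new start ε-reaches the body's start; the body's accept is ε-reachable, so the new accept is too: C = 1 + 10 + 1 = 12
  (y ∪ z)*(y ∪ xx ∪ z ∪ (y*y)*)+ → C = 5 + (12−1) = 16 (closure spills across the concat boundary because the left factor accepts ε)

16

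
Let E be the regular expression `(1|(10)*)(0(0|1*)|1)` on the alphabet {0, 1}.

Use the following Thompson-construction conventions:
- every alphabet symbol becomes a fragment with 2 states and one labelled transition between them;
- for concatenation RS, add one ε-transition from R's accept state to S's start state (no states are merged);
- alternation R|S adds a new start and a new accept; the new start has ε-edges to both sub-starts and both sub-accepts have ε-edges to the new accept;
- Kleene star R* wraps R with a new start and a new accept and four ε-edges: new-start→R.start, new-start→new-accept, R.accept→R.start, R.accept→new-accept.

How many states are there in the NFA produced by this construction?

24

Building bottom-up:
Each of the 7 symbol leaves contributes a 2-state fragment.
  10 : 4 states
  (10)* : 6 states
  1|(10)* : 10 states
  1* : 4 states
  0|1* : 8 states
  0(0|1*) : 10 states
  0(0|1*)|1 : 14 states
  (1|(10)*)(0(0|1*)|1) : 24 states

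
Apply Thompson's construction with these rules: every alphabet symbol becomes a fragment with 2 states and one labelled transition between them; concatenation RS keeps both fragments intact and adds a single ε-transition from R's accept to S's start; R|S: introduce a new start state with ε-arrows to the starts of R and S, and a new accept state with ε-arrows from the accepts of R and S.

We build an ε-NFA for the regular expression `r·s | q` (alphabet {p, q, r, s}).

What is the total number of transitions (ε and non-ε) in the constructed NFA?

8

Building bottom-up:
Each of the 3 symbol leaves contributes 1 transition (1 symbol, 0 ε).
  r·s : 3 transitions (2 symbol, 1 ε)
  r·s | q : 8 transitions (3 symbol, 5 ε)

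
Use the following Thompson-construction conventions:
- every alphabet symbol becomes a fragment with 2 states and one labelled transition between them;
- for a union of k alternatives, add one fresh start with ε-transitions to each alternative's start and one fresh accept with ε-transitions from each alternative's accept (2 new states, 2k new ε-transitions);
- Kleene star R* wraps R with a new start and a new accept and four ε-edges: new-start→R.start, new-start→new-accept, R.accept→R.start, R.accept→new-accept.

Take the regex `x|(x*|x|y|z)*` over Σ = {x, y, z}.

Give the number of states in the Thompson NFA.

By structural recursion:
Each of the 5 symbol leaves contributes a 2-state fragment.
  x* = 4 states
  x*|x|y|z = 12 states
  (x*|x|y|z)* = 14 states
  x|(x*|x|y|z)* = 18 states

18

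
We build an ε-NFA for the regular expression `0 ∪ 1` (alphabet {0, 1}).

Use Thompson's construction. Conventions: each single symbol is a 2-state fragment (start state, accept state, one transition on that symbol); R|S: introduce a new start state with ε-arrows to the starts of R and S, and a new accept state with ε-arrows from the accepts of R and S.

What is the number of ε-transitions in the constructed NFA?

Bottom-up over the parse tree:
Each of the 2 symbol leaves contributes 0 ε-transitions.
  0 ∪ 1 — 4 ε-transitions

4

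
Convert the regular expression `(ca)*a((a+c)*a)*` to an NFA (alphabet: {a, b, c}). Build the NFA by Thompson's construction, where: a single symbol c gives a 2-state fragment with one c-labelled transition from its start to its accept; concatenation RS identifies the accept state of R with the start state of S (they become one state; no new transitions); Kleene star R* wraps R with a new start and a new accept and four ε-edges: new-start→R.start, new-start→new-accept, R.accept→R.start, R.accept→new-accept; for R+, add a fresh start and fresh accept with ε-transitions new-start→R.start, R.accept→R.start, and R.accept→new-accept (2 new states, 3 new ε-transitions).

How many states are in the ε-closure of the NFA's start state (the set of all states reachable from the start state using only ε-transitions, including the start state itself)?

Let C(F) = |ε-closure(F.start)| within fragment F, and note whether F accepts ε. Symbol fragments have C = 1 and do not accept ε. Then:
  ca → same as the first factor's closure: |closure| = 1
  (ca)* → new start has ε-edges to the inner start and to the new accept, so |closure| = 2 + 1 = 3
  a+ → |closure| = 1 + 1 = 2 (the body doesn't accept ε, so the new accept is not reached)
  a+c → same as the first factor's closure: |closure| = 2
  (a+c)* → new start has ε-edges to the inner start and to the new accept, so |closure| = 2 + 2 = 4
  (a+c)*a → |closure| = 4 + (1−1) = 4 (closure spills across the concat boundary because the left factor accepts ε)
  ((a+c)*a)* → |closure| = 1 (new start) + 4 (body) + 1 (new accept) = 6
  (ca)*a((a+c)*a)* → the left operand accepts ε, so the closure extends into the next operand (the shared merged state is already counted); |closure| = 3 + (1−1) = 3

3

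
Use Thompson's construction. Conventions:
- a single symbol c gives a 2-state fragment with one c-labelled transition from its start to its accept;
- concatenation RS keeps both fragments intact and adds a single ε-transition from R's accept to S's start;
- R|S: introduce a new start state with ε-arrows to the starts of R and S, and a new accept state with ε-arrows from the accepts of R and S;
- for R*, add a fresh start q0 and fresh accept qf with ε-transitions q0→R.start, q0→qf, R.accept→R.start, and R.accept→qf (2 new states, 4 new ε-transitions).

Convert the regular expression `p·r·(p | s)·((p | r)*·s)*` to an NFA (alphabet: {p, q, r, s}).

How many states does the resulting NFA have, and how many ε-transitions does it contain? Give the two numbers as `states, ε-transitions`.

Building bottom-up:
Each of the 7 symbol leaves contributes 2 states and 0 ε-transitions.
  p | s — 6 states, 4 ε-transitions
  p | r — 6 states, 4 ε-transitions
  (p | r)* — 8 states, 8 ε-transitions
  (p | r)*·s — 10 states, 9 ε-transitions
  ((p | r)*·s)* — 12 states, 13 ε-transitions
  p·r·(p | s)·((p | r)*·s)* — 22 states, 20 ε-transitions

22, 20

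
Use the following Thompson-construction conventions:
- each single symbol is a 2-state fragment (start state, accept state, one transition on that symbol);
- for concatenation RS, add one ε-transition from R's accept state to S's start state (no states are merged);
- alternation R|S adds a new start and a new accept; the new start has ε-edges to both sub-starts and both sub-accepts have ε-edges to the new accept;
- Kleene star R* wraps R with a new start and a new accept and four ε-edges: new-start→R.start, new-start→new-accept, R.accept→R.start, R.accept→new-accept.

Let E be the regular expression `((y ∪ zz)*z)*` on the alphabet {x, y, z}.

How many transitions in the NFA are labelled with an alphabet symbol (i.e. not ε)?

4

Bottom-up over the parse tree:
Each of the 4 symbol leaves contributes exactly 1 symbol transition.
  zz → 2 symbol transitions
  y ∪ zz → 3 symbol transitions
  (y ∪ zz)* → 3 symbol transitions
  (y ∪ zz)*z → 4 symbol transitions
  ((y ∪ zz)*z)* → 4 symbol transitions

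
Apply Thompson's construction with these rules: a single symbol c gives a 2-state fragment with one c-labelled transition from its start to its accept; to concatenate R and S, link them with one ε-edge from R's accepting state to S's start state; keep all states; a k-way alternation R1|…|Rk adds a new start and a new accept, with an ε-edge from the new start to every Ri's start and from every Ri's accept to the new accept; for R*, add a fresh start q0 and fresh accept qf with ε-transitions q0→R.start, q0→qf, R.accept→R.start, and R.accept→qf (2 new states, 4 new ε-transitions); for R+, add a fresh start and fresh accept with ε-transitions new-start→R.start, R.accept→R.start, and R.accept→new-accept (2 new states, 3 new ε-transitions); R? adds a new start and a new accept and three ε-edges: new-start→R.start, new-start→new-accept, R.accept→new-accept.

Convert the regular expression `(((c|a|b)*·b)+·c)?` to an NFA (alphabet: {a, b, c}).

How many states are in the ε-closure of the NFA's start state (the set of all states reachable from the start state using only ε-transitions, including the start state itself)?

10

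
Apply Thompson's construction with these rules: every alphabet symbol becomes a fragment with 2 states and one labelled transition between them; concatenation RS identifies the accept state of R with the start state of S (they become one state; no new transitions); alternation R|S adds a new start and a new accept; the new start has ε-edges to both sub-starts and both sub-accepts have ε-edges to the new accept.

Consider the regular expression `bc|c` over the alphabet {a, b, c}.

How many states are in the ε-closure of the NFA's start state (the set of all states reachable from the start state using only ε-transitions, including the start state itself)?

3

Work bottom-up. For each fragment F, track |ε-closure(F.start)| and whether F's accept lies in that closure (i.e. whether F accepts ε). A single-symbol fragment has closure size 1 and does not accept ε.
  bc → same as the first factor's closure: |closure| = 1
  bc|c → new start ε-reaches every alternative's start; none of them accept ε, so the new accept is not reached: |closure| = 1 + 1 + 1 = 3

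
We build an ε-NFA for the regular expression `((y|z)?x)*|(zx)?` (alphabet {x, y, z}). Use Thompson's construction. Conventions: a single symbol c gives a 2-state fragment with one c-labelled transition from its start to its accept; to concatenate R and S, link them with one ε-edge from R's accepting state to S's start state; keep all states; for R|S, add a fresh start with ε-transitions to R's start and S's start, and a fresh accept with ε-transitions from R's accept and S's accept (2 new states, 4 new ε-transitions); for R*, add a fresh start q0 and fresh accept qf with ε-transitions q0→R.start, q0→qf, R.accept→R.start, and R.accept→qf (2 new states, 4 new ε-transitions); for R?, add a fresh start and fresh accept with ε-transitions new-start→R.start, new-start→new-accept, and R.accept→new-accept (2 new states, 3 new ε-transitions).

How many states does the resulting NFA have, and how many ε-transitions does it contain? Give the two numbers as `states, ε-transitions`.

20, 20

Bottom-up over the parse tree:
Each of the 5 symbol leaves contributes 2 states and 0 ε-transitions.
  y|z : 6 states, 4 ε-transitions
  (y|z)? : 8 states, 7 ε-transitions
  (y|z)?x : 10 states, 8 ε-transitions
  ((y|z)?x)* : 12 states, 12 ε-transitions
  zx : 4 states, 1 ε-transition
  (zx)? : 6 states, 4 ε-transitions
  ((y|z)?x)*|(zx)? : 20 states, 20 ε-transitions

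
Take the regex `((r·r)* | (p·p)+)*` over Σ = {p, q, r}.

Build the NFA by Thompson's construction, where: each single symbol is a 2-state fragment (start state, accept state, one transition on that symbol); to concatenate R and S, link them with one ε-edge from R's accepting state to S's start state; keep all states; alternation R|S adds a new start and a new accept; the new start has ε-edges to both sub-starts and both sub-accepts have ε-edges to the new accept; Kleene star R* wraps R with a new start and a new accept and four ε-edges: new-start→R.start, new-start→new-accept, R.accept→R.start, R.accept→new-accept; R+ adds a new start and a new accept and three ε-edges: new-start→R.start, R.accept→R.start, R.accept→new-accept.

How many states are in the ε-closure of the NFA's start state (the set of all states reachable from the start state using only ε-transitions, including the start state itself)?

Work bottom-up. For each fragment F, track |ε-closure(F.start)| and whether F's accept lies in that closure (i.e. whether F accepts ε). A single-symbol fragment has closure size 1 and does not accept ε.
  r·r — |ε-closure| equals the left operand's closure size = 1 (its accept is not ε-reachable, so the closure stops there)
  (r·r)* — |ε-closure| = 1 (new start) + 1 (body) + 1 (new accept) = 3
  p·p — |ε-closure| equals the left operand's closure size = 1 (its accept is not ε-reachable, so the closure stops there)
  (p·p)+ — new start ε-reaches only the body's start; the new accept needs a symbol first: |ε-closure| = 1 + 1 = 2
  (r·r)* | (p·p)+ — new start ε-reaches every alternative's start; at least one alternative accepts ε, so the union's new accept is reached too: |ε-closure| = 1 + 3 + 2 + 1 = 7
  ((r·r)* | (p·p)+)* — new start has ε-edges to the inner start and to the new accept, so |ε-closure| = 2 + 7 = 9

9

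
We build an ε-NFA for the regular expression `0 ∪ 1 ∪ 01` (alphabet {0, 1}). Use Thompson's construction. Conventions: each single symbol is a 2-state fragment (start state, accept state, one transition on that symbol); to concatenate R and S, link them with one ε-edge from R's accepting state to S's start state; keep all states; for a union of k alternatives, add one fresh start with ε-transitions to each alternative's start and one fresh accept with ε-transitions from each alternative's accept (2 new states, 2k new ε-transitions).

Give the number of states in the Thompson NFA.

10

By structural recursion:
Each of the 4 symbol leaves contributes a 2-state fragment.
  01 : 4 states
  0 ∪ 1 ∪ 01 : 10 states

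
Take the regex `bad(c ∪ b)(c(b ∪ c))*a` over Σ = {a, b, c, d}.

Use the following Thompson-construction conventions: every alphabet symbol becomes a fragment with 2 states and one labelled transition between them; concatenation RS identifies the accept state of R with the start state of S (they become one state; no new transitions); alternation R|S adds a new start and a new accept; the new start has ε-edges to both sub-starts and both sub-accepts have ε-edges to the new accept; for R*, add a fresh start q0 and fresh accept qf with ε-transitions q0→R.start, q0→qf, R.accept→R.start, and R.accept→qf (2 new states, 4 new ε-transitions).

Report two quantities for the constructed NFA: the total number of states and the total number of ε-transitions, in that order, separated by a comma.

18, 12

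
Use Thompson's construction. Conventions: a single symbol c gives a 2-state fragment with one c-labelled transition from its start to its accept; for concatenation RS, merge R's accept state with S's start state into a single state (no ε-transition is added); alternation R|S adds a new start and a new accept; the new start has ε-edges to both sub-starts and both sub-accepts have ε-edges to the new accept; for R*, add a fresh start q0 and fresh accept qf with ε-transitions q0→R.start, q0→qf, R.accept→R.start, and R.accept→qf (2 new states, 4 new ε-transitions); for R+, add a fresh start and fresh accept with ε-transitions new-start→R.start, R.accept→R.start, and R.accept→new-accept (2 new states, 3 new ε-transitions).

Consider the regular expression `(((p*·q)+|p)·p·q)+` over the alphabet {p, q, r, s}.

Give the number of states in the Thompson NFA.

Building bottom-up:
Each of the 5 symbol leaves contributes a 2-state fragment.
  p* → 4 states
  p*·q → 5 states
  (p*·q)+ → 7 states
  (p*·q)+|p → 11 states
  ((p*·q)+|p)·p·q → 13 states
  (((p*·q)+|p)·p·q)+ → 15 states

15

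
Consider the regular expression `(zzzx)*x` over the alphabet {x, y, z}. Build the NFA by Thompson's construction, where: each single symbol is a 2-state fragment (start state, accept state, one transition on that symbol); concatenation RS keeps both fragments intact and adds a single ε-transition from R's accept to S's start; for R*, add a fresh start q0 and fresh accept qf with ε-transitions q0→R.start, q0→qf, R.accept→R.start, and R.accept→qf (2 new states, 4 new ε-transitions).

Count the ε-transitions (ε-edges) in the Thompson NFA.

8

Per subexpression:
Each of the 5 symbol leaves contributes 0 ε-transitions.
  zzzx : 3 ε-transitions
  (zzzx)* : 7 ε-transitions
  (zzzx)*x : 8 ε-transitions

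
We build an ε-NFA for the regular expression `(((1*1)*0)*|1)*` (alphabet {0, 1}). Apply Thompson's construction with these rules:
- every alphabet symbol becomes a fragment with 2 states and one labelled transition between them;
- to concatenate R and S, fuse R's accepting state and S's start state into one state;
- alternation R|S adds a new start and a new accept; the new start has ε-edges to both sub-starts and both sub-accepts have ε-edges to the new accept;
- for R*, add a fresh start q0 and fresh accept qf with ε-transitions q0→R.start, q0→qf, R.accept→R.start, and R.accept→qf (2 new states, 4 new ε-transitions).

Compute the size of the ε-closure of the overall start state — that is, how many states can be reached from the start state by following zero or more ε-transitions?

Compute the ε-closure size of each fragment's start state recursively; a symbol fragment's start has no outgoing ε-edge, so its closure is just itself (size 1).
  1* — new start has ε-edges to the inner start and to the new accept, so |closure| = 2 + 1 = 3
  1*1 — |closure| = 3 + (1−1) = 3 (closure spills across the concat boundary because the left factor accepts ε)
  (1*1)* — |closure| = 1 (new start) + 3 (body) + 1 (new accept) = 5
  (1*1)*0 — the left operand accepts ε, so the closure extends into the next operand (the shared merged state is already counted); |closure| = 5 + (1−1) = 5
  ((1*1)*0)* — the star's fresh start ε-reaches both the body's start and the fresh accept: |closure| = 2 + 5 = 7
  ((1*1)*0)*|1 — new start ε-reaches every alternative's start; at least one alternative accepts ε, so the union's new accept is reached too: |closure| = 1 + 7 + 1 + 1 = 10
  (((1*1)*0)*|1)* — |closure| = 1 (new start) + 10 (body) + 1 (new accept) = 12

12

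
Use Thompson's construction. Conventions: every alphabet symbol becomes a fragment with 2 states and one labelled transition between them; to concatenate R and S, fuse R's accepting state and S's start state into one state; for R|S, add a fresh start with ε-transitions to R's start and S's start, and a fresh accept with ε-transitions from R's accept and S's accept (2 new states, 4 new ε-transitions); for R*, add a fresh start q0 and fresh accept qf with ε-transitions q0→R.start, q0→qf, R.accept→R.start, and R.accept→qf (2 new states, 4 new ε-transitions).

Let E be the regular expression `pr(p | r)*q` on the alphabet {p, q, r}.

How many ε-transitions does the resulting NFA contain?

Building bottom-up:
Each of the 5 symbol leaves contributes 0 ε-transitions.
  p | r = 4 ε-transitions
  (p | r)* = 8 ε-transitions
  pr(p | r)*q = 8 ε-transitions

8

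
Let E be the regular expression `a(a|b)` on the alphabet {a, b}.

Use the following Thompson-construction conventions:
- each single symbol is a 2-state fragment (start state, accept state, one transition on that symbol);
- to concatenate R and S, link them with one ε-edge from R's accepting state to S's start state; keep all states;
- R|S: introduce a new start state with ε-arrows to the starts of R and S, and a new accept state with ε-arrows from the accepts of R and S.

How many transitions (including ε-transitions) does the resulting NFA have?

8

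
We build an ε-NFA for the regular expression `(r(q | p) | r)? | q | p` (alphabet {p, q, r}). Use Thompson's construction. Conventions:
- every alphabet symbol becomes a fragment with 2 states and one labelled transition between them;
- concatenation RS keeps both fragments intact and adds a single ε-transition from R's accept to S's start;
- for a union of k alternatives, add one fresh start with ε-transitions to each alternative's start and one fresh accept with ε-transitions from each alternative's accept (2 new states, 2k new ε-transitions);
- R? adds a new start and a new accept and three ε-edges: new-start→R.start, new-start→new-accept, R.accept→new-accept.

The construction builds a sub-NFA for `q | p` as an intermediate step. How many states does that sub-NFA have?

6

Fragment for `q | p`:
Each of the 2 symbol leaves contributes a 2-state fragment.
  q | p — 6 states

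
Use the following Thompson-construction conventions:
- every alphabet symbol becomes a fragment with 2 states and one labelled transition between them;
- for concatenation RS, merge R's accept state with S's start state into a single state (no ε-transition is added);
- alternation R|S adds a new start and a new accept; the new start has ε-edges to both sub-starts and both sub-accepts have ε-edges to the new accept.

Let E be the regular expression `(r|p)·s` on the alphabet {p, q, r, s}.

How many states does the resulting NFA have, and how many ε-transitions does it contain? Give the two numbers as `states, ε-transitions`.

7, 4

By structural recursion:
Each of the 3 symbol leaves contributes 2 states and 0 ε-transitions.
  r|p = 6 states, 4 ε-transitions
  (r|p)·s = 7 states, 4 ε-transitions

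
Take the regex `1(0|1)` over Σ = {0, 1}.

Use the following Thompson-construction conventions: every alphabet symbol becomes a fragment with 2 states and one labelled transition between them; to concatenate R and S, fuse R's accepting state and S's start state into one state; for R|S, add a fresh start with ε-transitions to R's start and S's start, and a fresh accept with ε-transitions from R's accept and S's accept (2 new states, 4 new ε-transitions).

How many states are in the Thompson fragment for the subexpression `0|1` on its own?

6

Fragment for `0|1`:
Each of the 2 symbol leaves contributes a 2-state fragment.
  0|1 = 6 states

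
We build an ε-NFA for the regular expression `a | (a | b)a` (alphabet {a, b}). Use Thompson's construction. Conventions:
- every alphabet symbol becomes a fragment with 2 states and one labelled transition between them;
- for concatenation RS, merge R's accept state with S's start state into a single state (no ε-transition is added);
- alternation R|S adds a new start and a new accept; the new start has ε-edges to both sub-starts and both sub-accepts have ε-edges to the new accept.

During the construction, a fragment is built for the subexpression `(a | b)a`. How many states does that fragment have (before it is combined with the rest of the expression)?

7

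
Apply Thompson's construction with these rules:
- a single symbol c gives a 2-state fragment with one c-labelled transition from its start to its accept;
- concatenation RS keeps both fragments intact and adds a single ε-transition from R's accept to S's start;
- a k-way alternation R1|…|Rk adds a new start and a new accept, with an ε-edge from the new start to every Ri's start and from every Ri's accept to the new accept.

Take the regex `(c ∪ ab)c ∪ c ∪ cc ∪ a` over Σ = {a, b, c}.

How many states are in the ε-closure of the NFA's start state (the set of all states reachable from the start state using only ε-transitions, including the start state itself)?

7

Let C(F) = |ε-closure(F.start)| within fragment F, and note whether F accepts ε. Symbol fragments have C = 1 and do not accept ε. Then:
  ab : same as the first factor's closure: C = 1
  c ∪ ab : new start ε-reaches every alternative's start; none of them accept ε, so the new accept is not reached: C = 1 + 1 + 1 = 3
  (c ∪ ab)c : same as the first factor's closure: C = 3
  cc : C equals the left operand's closure size = 1 (its accept is not ε-reachable, so the closure stops there)
  (c ∪ ab)c ∪ c ∪ cc ∪ a : new start ε-reaches every alternative's start; none of them accept ε, so the new accept is not reached: C = 1 + 3 + 1 + 1 + 1 = 7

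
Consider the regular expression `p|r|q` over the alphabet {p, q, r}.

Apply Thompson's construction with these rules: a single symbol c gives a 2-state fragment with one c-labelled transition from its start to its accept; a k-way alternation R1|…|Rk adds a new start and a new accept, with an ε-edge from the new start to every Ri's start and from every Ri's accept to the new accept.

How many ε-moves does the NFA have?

6

By structural recursion:
Each of the 3 symbol leaves contributes 0 ε-transitions.
  p|r|q = 6 ε-transitions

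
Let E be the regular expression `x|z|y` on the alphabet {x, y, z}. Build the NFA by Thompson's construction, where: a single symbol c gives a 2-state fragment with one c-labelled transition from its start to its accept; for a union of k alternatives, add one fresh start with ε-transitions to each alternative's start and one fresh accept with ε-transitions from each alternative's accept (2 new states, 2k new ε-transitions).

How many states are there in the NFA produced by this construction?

8

Building bottom-up:
Each of the 3 symbol leaves contributes a 2-state fragment.
  x|z|y — 8 states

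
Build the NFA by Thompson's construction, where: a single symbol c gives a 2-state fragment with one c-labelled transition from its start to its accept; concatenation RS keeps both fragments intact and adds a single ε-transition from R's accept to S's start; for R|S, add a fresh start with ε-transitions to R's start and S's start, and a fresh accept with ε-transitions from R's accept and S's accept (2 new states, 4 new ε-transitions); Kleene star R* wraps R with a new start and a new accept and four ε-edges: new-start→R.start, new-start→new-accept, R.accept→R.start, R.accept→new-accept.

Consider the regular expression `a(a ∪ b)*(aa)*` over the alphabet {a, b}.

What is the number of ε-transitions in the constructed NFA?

15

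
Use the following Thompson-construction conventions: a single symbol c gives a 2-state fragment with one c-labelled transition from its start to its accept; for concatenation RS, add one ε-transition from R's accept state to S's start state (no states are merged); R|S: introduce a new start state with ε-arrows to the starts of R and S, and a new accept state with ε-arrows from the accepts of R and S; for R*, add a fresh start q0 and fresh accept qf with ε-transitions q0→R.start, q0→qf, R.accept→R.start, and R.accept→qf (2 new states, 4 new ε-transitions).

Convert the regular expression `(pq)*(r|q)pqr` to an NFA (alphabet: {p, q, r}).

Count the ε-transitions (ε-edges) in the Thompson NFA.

13

Bottom-up over the parse tree:
Each of the 7 symbol leaves contributes 0 ε-transitions.
  pq = 1 ε-transition
  (pq)* = 5 ε-transitions
  r|q = 4 ε-transitions
  (pq)*(r|q)pqr = 13 ε-transitions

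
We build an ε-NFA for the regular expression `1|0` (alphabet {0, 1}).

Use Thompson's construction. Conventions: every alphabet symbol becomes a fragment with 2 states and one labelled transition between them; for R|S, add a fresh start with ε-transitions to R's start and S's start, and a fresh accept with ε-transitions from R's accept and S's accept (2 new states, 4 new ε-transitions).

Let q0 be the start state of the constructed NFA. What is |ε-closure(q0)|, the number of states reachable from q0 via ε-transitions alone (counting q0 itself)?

3

Work bottom-up. For each fragment F, track |ε-closure(F.start)| and whether F's accept lies in that closure (i.e. whether F accepts ε). A single-symbol fragment has closure size 1 and does not accept ε.
  1|0 — new start ε-reaches every alternative's start; none of them accept ε, so the new accept is not reached: |closure| = 1 + 1 + 1 = 3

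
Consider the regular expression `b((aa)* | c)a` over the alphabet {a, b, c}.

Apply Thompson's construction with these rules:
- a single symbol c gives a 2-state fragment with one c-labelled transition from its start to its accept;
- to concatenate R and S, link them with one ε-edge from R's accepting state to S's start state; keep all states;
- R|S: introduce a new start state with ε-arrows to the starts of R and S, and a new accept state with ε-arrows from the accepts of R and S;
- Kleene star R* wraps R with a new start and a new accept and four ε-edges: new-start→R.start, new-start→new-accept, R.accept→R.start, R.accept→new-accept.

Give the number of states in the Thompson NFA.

By structural recursion:
Each of the 5 symbol leaves contributes a 2-state fragment.
  aa → 4 states
  (aa)* → 6 states
  (aa)* | c → 10 states
  b((aa)* | c)a → 14 states

14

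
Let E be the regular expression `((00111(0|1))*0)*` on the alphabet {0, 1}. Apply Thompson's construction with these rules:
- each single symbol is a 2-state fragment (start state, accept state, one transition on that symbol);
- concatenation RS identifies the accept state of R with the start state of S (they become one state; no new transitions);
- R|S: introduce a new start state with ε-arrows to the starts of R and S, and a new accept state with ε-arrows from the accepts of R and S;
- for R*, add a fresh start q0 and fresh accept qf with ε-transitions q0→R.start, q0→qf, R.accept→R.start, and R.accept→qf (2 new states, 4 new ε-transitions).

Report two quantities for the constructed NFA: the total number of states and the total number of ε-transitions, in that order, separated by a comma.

Per subexpression:
Each of the 8 symbol leaves contributes 2 states and 0 ε-transitions.
  0|1 → 6 states, 4 ε-transitions
  00111(0|1) → 11 states, 4 ε-transitions
  (00111(0|1))* → 13 states, 8 ε-transitions
  (00111(0|1))*0 → 14 states, 8 ε-transitions
  ((00111(0|1))*0)* → 16 states, 12 ε-transitions

16, 12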